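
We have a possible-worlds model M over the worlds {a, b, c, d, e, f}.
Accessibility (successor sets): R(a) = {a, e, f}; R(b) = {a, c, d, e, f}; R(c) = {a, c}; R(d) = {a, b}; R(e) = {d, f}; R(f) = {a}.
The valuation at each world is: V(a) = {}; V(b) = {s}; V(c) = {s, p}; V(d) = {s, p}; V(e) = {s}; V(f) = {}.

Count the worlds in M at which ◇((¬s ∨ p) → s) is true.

Let φ = ◇((¬s ∨ p) → s). Evaluate φ at each world:
  a (successors {a, e, f}): φ is true.
  b (successors {a, c, d, e, f}): φ is true.
  c (successors {a, c}): φ is true.
  d (successors {a, b}): φ is true.
  e (successors {d, f}): φ is true.
  f (successors {a}): φ is false.
For instance, at a:
  At a: ◇((¬s ∨ p) → s) requires (¬s ∨ p) → s at some successor in {a, e, f}.
    (¬s ∨ p) → s holds at e, so ◇((¬s ∨ p) → s) is true at a.
Satisfying worlds: {a, b, c, d, e}

5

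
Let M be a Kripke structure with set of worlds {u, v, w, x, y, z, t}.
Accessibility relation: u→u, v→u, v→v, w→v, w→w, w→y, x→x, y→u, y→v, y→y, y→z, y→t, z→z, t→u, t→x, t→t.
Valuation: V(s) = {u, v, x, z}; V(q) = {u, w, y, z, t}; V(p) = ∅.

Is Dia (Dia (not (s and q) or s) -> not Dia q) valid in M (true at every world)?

No

Let φ = Dia (Dia (not (s and q) or s) -> not Dia q). Evaluate φ at each world:
  u (successors {u}): φ is false.
  v (successors {u, v}): φ is false.
  w (successors {v, w, y}): φ is false.
  x (successors {x}): φ is true.
  y (successors {u, v, y, z, t}): φ is false.
  z (successors {z}): φ is false.
  t (successors {u, x, t}): φ is true.
Detail at u (counterexample):
  At u: Dia (Dia (not (s and q) or s) -> not Dia q) requires Dia (not (s and q) or s) -> not Dia q at some successor in {u}.
    At u: Dia (not (s and q) or s) -> not Dia q is false.
  So Dia (Dia (not (s and q) or s) -> not Dia q) is false at u.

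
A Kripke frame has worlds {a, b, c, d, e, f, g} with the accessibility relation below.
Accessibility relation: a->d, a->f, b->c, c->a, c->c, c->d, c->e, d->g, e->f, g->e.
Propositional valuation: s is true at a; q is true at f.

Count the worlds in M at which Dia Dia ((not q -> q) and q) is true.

Let φ = Dia Dia ((not q -> q) and q). Evaluate φ at each world:
  a (successors {d, f}): φ is false.
  b (successors {c}): φ is false.
  c (successors {a, c, d, e}): φ is true.
  d (successors {g}): φ is false.
  e (successors {f}): φ is false.
  f (successors ∅): φ is false.
  g (successors {e}): φ is true.
For instance, at g:
  At g: Dia Dia ((not q -> q) and q) requires Dia ((not q -> q) and q) at some successor in {e}.
    Dia ((not q -> q) and q) holds at e, so Dia Dia ((not q -> q) and q) is true at g.
      At e: Dia ((not q -> q) and q) requires (not q -> q) and q at some successor in {f}.
        (not q -> q) and q holds at f, so Dia ((not q -> q) and q) is true at e.
Satisfying worlds: {c, g}

2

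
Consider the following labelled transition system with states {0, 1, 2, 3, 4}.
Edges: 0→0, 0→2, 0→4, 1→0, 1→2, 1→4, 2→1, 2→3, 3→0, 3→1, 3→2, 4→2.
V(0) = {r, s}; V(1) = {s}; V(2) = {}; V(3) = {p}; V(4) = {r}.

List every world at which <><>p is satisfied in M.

Let φ = <><>p. Evaluate φ at each world:
  0 (successors {0, 2, 4}): φ is true.
  1 (successors {0, 2, 4}): φ is true.
  2 (successors {1, 3}): φ is false.
  3 (successors {0, 1, 2}): φ is true.
  4 (successors {2}): φ is true.
For instance, at 2:
  At 2: <><>p requires <>p at some successor in {1, 3}.
    At 1: <>p is false.
    At 3: <>p is false.
  So <><>p is false at 2.
Satisfying worlds: {0, 1, 3, 4}

0, 1, 3, 4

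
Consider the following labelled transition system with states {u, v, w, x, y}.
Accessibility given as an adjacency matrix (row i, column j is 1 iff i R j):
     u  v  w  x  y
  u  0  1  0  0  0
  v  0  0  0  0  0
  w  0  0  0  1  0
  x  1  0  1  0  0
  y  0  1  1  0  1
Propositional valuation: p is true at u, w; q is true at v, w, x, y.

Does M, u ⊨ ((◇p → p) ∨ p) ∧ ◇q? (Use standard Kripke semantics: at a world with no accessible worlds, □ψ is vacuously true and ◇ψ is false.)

At u: (◇p → p) ∨ p is true, ◇q is true, so ((◇p → p) ∨ p) ∧ ◇q is true.
  At u: ◇p → p is true, p is true, so (◇p → p) ∨ p is true.
    At u: ◇p is false, p is true, so ◇p → p is true.
      At u: ◇p requires p at some successor in {v}.
        At v: p is false.
      So ◇p is false at u.
  At u: ◇q requires q at some successor in {v}.
    q holds at v, so ◇q is true at u.

Yes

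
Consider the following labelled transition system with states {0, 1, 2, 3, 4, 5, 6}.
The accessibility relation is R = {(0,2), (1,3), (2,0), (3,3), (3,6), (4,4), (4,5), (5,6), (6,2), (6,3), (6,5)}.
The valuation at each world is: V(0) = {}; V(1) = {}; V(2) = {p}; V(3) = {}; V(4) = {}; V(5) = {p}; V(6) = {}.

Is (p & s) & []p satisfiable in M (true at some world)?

No

Let φ = (p & s) & []p. Evaluate φ at each world:
  0 (successors {2}): φ is false.
  1 (successors {3}): φ is false.
  2 (successors {0}): φ is false.
  3 (successors {3, 6}): φ is false.
  4 (successors {4, 5}): φ is false.
  5 (successors {6}): φ is false.
  6 (successors {2, 3, 5}): φ is false.
For instance, at 0:
  At 0: p & s is false, []p is true, so (p & s) & []p is false.
    At 0: []p requires p at every successor {2}.
      At 2: p is true.
    So []p is true at 0.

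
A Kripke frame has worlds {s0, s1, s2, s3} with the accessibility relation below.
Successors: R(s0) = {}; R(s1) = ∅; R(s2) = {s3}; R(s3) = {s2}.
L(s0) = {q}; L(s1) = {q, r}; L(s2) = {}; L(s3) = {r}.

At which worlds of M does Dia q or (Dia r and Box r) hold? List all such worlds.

s2

Let φ = Dia q or (Dia r and Box r). Evaluate φ at each world:
  s0 (successors ∅): φ is false.
  s1 (successors ∅): φ is false.
  s2 (successors {s3}): φ is true.
  s3 (successors {s2}): φ is false.
For instance, at s3:
  At s3: Dia q is false, Dia r and Box r is false, so Dia q or (Dia r and Box r) is false.
    At s3: Dia q requires q at some successor in {s2}.
      At s2: q is false.
    So Dia q is false at s3.
    At s3: Dia r is false, Box r is false, so Dia r and Box r is false.
      At s3: Dia r requires r at some successor in {s2}.
        At s2: r is false.
      So Dia r is false at s3.
      At s3: Box r requires r at every successor {s2}.
        r fails at s2, so Box r is false at s3.
Satisfying worlds: {s2}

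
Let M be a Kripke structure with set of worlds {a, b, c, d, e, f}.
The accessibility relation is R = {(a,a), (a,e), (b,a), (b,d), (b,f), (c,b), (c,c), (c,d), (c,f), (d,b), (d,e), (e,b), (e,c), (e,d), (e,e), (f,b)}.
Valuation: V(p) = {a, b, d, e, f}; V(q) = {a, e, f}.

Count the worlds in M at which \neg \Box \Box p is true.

Recall that \Box ψ holds at a world iff ψ holds at every accessible world, and \Diamond ψ holds iff ψ holds at some accessible world.
Let φ = \neg \Box \Box p. Evaluate φ at each world:
  a (successors {a, e}): φ is true.
  b (successors {a, d, f}): φ is false.
  c (successors {b, c, d, f}): φ is true.
  d (successors {b, e}): φ is true.
  e (successors {b, c, d, e}): φ is true.
  f (successors {b}): φ is false.
For instance, at f:
  At f: \Box \Box p is true, so \neg \Box \Box p is false.
    At f: \Box \Box p requires \Box p at every successor {b}.
      At b: \Box p is true.
    So \Box \Box p is true at f.
Satisfying worlds: {a, c, d, e}

4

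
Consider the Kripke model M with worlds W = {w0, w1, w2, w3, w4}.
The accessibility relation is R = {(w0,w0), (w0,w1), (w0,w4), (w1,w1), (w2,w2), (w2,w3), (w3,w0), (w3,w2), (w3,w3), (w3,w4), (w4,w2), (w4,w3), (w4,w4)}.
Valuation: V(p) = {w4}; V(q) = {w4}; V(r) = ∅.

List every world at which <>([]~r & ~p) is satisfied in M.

w0, w1, w2, w3, w4

Let φ = <>([]~r & ~p). Evaluate φ at each world:
  w0 (successors {w0, w1, w4}): φ is true.
  w1 (successors {w1}): φ is true.
  w2 (successors {w2, w3}): φ is true.
  w3 (successors {w0, w2, w3, w4}): φ is true.
  w4 (successors {w2, w3, w4}): φ is true.
For instance, at w1:
  At w1: <>([]~r & ~p) requires []~r & ~p at some successor in {w1}.
    []~r & ~p holds at w1, so <>([]~r & ~p) is true at w1.
      At w1: []~r is true, ~p is true, so []~r & ~p is true.
Satisfying worlds: {w0, w1, w2, w3, w4}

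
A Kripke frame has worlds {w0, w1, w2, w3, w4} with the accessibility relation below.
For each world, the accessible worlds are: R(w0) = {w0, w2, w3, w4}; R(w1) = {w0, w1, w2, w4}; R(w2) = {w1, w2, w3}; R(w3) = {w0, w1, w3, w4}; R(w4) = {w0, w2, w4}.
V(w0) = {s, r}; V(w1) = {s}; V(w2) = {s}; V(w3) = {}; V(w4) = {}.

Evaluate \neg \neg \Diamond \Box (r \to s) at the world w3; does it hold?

Yes

At w3: \neg \Diamond \Box (r \to s) is false, so \neg \neg \Diamond \Box (r \to s) is true.
  At w3: \Diamond \Box (r \to s) is true, so \neg \Diamond \Box (r \to s) is false.
    At w3: \Diamond \Box (r \to s) requires \Box (r \to s) at some successor in {w0, w1, w3, w4}.
      \Box (r \to s) holds at w0, so \Diamond \Box (r \to s) is true at w3.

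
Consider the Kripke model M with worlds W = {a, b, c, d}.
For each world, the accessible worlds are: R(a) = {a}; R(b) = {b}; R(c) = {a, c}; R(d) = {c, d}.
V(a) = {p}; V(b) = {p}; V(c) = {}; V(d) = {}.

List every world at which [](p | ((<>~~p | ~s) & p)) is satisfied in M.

a, b

Let φ = [](p | ((<>~~p | ~s) & p)). Evaluate φ at each world:
  a (successors {a}): φ is true.
  b (successors {b}): φ is true.
  c (successors {a, c}): φ is false.
  d (successors {c, d}): φ is false.
For instance, at d:
  At d: [](p | ((<>~~p | ~s) & p)) requires p | ((<>~~p | ~s) & p) at every successor {c, d}.
    p | ((<>~~p | ~s) & p) fails at c, so [](p | ((<>~~p | ~s) & p)) is false at d.
      At c: p is false, (<>~~p | ~s) & p is false, so p | ((<>~~p | ~s) & p) is false.
Satisfying worlds: {a, b}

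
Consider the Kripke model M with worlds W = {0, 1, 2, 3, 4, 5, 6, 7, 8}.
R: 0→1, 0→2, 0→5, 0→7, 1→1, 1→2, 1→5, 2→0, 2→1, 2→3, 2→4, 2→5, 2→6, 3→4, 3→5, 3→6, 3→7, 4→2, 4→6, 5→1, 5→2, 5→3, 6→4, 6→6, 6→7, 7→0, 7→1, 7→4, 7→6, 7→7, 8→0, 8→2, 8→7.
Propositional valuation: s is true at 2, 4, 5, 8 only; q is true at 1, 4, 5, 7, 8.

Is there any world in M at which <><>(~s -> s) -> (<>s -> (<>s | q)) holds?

Yes

Let φ = <><>(~s -> s) -> (<>s -> (<>s | q)). Evaluate φ at each world:
  0 (successors {1, 2, 5, 7}): φ is true.
  1 (successors {1, 2, 5}): φ is true.
  2 (successors {0, 1, 3, 4, 5, 6}): φ is true.
  3 (successors {4, 5, 6, 7}): φ is true.
  4 (successors {2, 6}): φ is true.
  5 (successors {1, 2, 3}): φ is true.
  6 (successors {4, 6, 7}): φ is true.
  7 (successors {0, 1, 4, 6, 7}): φ is true.
  8 (successors {0, 2, 7}): φ is true.
Detail at 0 (witness):
  At 0: <><>(~s -> s) is true, <>s -> (<>s | q) is true, so <><>(~s -> s) -> (<>s -> (<>s | q)) is true.
    At 0: <><>(~s -> s) requires <>(~s -> s) at some successor in {1, 2, 5, 7}.
      <>(~s -> s) holds at 1, so <><>(~s -> s) is true at 0.
    At 0: <>s is true, <>s | q is true, so <>s -> (<>s | q) is true.
      At 0: <>s requires s at some successor in {1, 2, 5, 7}.
        s holds at 2, so <>s is true at 0.
      At 0: <>s is true, q is false, so <>s | q is true.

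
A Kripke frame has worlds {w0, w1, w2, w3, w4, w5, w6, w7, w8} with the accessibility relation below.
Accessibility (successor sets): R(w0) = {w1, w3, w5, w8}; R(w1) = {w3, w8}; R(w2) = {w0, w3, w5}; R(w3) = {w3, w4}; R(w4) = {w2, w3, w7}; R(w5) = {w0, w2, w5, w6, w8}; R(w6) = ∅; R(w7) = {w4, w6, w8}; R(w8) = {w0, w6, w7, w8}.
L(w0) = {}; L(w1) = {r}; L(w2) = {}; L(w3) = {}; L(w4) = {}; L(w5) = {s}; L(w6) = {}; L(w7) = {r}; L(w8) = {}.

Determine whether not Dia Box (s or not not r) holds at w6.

Yes

At w6: Dia Box (s or not not r) is false, so not Dia Box (s or not not r) is true.
  At w6: no accessible worlds, so Dia Box (s or not not r) is false.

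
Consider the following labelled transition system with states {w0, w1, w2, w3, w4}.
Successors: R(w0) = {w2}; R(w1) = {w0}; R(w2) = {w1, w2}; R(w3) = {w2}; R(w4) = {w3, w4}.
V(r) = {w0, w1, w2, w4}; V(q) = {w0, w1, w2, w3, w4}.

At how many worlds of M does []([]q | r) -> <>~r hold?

Let φ = []([]q | r) -> <>~r. Evaluate φ at each world:
  w0 (successors {w2}): φ is false.
  w1 (successors {w0}): φ is false.
  w2 (successors {w1, w2}): φ is false.
  w3 (successors {w2}): φ is false.
  w4 (successors {w3, w4}): φ is true.
For instance, at w0:
  At w0: []([]q | r) is true, <>~r is false, so []([]q | r) -> <>~r is false.
    At w0: []([]q | r) requires []q | r at every successor {w2}.
      At w2: []q | r is true.
    So []([]q | r) is true at w0.
    At w0: <>~r requires ~r at some successor in {w2}.
      At w2: ~r is false.
    So <>~r is false at w0.
Satisfying worlds: {w4}

1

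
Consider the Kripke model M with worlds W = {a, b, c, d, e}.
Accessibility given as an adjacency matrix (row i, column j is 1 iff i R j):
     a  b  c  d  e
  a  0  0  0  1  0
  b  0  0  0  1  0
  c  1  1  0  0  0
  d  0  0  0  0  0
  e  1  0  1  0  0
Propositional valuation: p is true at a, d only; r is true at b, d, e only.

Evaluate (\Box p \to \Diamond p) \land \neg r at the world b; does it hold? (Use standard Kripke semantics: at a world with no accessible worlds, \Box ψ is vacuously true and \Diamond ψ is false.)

No

At b: \Box p \to \Diamond p is true, \neg r is false, so (\Box p \to \Diamond p) \land \neg r is false.
  At b: \Box p is true, \Diamond p is true, so \Box p \to \Diamond p is true.
    At b: \Box p requires p at every successor {d}.
      At d: p is true.
    So \Box p is true at b.
    At b: \Diamond p requires p at some successor in {d}.
      p holds at d, so \Diamond p is true at b.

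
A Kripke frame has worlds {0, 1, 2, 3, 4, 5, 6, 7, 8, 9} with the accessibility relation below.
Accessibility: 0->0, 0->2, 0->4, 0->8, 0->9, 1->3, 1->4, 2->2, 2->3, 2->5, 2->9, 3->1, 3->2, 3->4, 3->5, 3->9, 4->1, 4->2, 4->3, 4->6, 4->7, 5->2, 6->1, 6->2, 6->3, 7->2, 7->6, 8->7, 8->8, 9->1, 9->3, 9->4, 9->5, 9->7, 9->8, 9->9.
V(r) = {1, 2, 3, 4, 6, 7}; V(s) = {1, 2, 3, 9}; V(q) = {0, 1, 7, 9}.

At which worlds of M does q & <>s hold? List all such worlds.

Let φ = q & <>s. Evaluate φ at each world:
  0 (successors {0, 2, 4, 8, 9}): φ is true.
  1 (successors {3, 4}): φ is true.
  2 (successors {2, 3, 5, 9}): φ is false.
  3 (successors {1, 2, 4, 5, 9}): φ is false.
  4 (successors {1, 2, 3, 6, 7}): φ is false.
  5 (successors {2}): φ is false.
  6 (successors {1, 2, 3}): φ is false.
  7 (successors {2, 6}): φ is true.
  8 (successors {7, 8}): φ is false.
  9 (successors {1, 3, 4, 5, 7, 8, 9}): φ is true.
For instance, at 3:
  At 3: q is false, <>s is true, so q & <>s is false.
    At 3: <>s requires s at some successor in {1, 2, 4, 5, 9}.
      s holds at 1, so <>s is true at 3.
Satisfying worlds: {0, 1, 7, 9}

0, 1, 7, 9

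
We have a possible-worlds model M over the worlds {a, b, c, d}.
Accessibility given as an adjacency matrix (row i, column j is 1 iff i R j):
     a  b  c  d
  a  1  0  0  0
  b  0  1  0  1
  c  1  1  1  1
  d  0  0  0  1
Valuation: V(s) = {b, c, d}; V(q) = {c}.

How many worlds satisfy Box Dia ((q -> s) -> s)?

Recall that Box ψ holds at a world iff ψ holds at every accessible world, and Dia ψ holds iff ψ holds at some accessible world.
Let φ = Box Dia ((q -> s) -> s). Evaluate φ at each world:
  a (successors {a}): φ is false.
  b (successors {b, d}): φ is true.
  c (successors {a, b, c, d}): φ is false.
  d (successors {d}): φ is true.
For instance, at b:
  At b: Box Dia ((q -> s) -> s) requires Dia ((q -> s) -> s) at every successor {b, d}.
      At b: Dia ((q -> s) -> s) requires (q -> s) -> s at some successor in {b, d}.
        (q -> s) -> s holds at b, so Dia ((q -> s) -> s) is true at b.
      At d: Dia ((q -> s) -> s) requires (q -> s) -> s at some successor in {d}.
        (q -> s) -> s holds at d, so Dia ((q -> s) -> s) is true at d.
  So Box Dia ((q -> s) -> s) is true at b.
Satisfying worlds: {b, d}

2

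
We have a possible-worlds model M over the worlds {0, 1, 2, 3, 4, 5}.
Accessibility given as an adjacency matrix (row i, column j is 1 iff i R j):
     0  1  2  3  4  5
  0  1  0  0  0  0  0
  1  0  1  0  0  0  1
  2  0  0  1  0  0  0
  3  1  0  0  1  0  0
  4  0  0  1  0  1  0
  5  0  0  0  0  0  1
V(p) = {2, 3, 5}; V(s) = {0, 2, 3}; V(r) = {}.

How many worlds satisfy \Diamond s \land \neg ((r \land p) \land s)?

4

Recall that \Diamond ψ holds at a world iff ψ holds at some accessible world.
Let φ = \Diamond s \land \neg ((r \land p) \land s). Evaluate φ at each world:
  0 (successors {0}): φ is true.
  1 (successors {1, 5}): φ is false.
  2 (successors {2}): φ is true.
  3 (successors {0, 3}): φ is true.
  4 (successors {2, 4}): φ is true.
  5 (successors {5}): φ is false.
For instance, at 2:
  At 2: \Diamond s is true, \neg ((r \land p) \land s) is true, so \Diamond s \land \neg ((r \land p) \land s) is true.
    At 2: \Diamond s requires s at some successor in {2}.
      s holds at 2, so \Diamond s is true at 2.
Satisfying worlds: {0, 2, 3, 4}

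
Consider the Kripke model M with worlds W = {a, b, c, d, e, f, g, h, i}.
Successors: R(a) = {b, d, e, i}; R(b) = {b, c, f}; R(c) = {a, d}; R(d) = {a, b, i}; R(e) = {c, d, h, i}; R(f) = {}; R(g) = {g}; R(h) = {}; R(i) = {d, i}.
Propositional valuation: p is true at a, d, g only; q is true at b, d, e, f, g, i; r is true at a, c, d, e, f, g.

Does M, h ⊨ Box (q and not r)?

At h: no accessible worlds, so Box (q and not r) holds vacuously.

Yes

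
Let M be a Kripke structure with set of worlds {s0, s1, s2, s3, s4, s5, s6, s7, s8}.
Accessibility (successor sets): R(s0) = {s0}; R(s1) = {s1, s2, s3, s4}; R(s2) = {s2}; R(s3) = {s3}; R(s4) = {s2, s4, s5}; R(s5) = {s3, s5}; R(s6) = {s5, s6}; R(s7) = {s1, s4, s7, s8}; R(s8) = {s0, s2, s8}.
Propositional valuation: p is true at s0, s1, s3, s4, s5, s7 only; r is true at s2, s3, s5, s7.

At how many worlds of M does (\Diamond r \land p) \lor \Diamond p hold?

8

Let φ = (\Diamond r \land p) \lor \Diamond p. Evaluate φ at each world:
  s0 (successors {s0}): φ is true.
  s1 (successors {s1, s2, s3, s4}): φ is true.
  s2 (successors {s2}): φ is false.
  s3 (successors {s3}): φ is true.
  s4 (successors {s2, s4, s5}): φ is true.
  s5 (successors {s3, s5}): φ is true.
  s6 (successors {s5, s6}): φ is true.
  s7 (successors {s1, s4, s7, s8}): φ is true.
  s8 (successors {s0, s2, s8}): φ is true.
For instance, at s0:
  At s0: \Diamond r \land p is false, \Diamond p is true, so (\Diamond r \land p) \lor \Diamond p is true.
    At s0: \Diamond r is false, p is true, so \Diamond r \land p is false.
      At s0: \Diamond r requires r at some successor in {s0}.
        At s0: r is false.
      So \Diamond r is false at s0.
    At s0: \Diamond p requires p at some successor in {s0}.
      p holds at s0, so \Diamond p is true at s0.
Satisfying worlds: {s0, s1, s3, s4, s5, s6, s7, s8}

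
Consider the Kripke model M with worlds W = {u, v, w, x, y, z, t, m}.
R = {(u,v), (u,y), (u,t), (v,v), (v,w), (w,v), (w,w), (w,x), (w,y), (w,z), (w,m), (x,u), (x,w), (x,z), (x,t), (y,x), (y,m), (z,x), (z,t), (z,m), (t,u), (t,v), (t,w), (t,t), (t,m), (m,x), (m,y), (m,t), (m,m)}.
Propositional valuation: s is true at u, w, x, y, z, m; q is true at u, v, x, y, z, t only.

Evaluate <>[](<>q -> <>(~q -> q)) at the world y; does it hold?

Yes

Recall that []ψ holds at a world iff ψ holds at every accessible world, and <>ψ holds iff ψ holds at some accessible world.
At y: <>[](<>q -> <>(~q -> q)) requires [](<>q -> <>(~q -> q)) at some successor in {x, m}.
  [](<>q -> <>(~q -> q)) holds at x, so <>[](<>q -> <>(~q -> q)) is true at y.
    At x: [](<>q -> <>(~q -> q)) requires <>q -> <>(~q -> q) at every successor {u, w, z, t}.
      At u: <>q -> <>(~q -> q) is true.
      At w: <>q -> <>(~q -> q) is true.
      At z: <>q -> <>(~q -> q) is true.
      At t: <>q -> <>(~q -> q) is true.
    So [](<>q -> <>(~q -> q)) is true at x.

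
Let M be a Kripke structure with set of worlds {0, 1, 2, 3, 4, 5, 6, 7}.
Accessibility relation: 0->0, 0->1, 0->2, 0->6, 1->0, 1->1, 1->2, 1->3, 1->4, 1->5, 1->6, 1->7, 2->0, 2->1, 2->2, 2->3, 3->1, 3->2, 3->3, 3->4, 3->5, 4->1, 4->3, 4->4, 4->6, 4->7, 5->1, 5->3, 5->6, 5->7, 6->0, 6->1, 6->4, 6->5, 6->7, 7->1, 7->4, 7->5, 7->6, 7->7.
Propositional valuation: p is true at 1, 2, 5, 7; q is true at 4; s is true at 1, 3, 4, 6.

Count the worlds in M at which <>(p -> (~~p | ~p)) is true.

8

Recall that <>ψ holds at a world iff ψ holds at some accessible world.
Let φ = <>(p -> (~~p | ~p)). Evaluate φ at each world:
  0 (successors {0, 1, 2, 6}): φ is true.
  1 (successors {0, 1, 2, 3, 4, 5, 6, 7}): φ is true.
  2 (successors {0, 1, 2, 3}): φ is true.
  3 (successors {1, 2, 3, 4, 5}): φ is true.
  4 (successors {1, 3, 4, 6, 7}): φ is true.
  5 (successors {1, 3, 6, 7}): φ is true.
  6 (successors {0, 1, 4, 5, 7}): φ is true.
  7 (successors {1, 4, 5, 6, 7}): φ is true.
For instance, at 2:
  At 2: <>(p -> (~~p | ~p)) requires p -> (~~p | ~p) at some successor in {0, 1, 2, 3}.
    p -> (~~p | ~p) holds at 0, so <>(p -> (~~p | ~p)) is true at 2.
Satisfying worlds: {0, 1, 2, 3, 4, 5, 6, 7}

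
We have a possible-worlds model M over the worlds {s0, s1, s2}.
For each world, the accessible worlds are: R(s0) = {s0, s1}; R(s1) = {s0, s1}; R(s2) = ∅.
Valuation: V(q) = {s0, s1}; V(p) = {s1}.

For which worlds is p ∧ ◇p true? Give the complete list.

s1

Let φ = p ∧ ◇p. Evaluate φ at each world:
  s0 (successors {s0, s1}): φ is false.
  s1 (successors {s0, s1}): φ is true.
  s2 (successors ∅): φ is false.
For instance, at s1:
  At s1: p is true, ◇p is true, so p ∧ ◇p is true.
    At s1: ◇p requires p at some successor in {s0, s1}.
      p holds at s1, so ◇p is true at s1.
Satisfying worlds: {s1}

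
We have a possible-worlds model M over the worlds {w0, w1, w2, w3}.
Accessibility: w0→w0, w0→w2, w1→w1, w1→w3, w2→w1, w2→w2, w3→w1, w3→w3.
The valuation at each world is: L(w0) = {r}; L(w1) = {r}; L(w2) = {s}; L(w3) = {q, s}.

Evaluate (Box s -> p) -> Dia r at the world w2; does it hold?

At w2: Box s -> p is true, Dia r is true, so (Box s -> p) -> Dia r is true.
  At w2: Box s is false, p is false, so Box s -> p is true.
    At w2: Box s requires s at every successor {w1, w2}.
      s fails at w1, so Box s is false at w2.
  At w2: Dia r requires r at some successor in {w1, w2}.
    r holds at w1, so Dia r is true at w2.

Yes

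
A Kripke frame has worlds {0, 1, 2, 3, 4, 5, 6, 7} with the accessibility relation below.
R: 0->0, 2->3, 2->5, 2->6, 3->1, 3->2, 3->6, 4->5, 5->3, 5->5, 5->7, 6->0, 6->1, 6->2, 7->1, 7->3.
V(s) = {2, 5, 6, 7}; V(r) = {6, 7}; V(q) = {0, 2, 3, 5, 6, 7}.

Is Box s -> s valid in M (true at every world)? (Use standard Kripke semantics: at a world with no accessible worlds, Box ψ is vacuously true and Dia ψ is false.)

No

Let φ = Box s -> s. Evaluate φ at each world:
  0 (successors {0}): φ is true.
  1 (successors ∅): φ is false.
  2 (successors {3, 5, 6}): φ is true.
  3 (successors {1, 2, 6}): φ is true.
  4 (successors {5}): φ is false.
  5 (successors {3, 5, 7}): φ is true.
  6 (successors {0, 1, 2}): φ is true.
  7 (successors {1, 3}): φ is true.
Detail at 1 (counterexample):
  At 1: Box s is true, s is false, so Box s -> s is false.
    At 1: no accessible worlds, so Box s holds vacuously.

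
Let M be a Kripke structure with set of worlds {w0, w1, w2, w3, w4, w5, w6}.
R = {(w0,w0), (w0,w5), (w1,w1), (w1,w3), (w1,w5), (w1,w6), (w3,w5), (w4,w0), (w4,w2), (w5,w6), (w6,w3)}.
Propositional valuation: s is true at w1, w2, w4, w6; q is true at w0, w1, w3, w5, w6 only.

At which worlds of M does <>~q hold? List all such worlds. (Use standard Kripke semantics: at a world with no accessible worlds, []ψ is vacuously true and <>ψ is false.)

w4

Recall that <>ψ holds at a world iff ψ holds at some accessible world.
Let φ = <>~q. Evaluate φ at each world:
  w0 (successors {w0, w5}): φ is false.
  w1 (successors {w1, w3, w5, w6}): φ is false.
  w2 (successors ∅): φ is false.
  w3 (successors {w5}): φ is false.
  w4 (successors {w0, w2}): φ is true.
  w5 (successors {w6}): φ is false.
  w6 (successors {w3}): φ is false.
For instance, at w0:
  At w0: <>~q requires ~q at some successor in {w0, w5}.
    At w0: ~q is false.
    At w5: ~q is false.
  So <>~q is false at w0.
Satisfying worlds: {w4}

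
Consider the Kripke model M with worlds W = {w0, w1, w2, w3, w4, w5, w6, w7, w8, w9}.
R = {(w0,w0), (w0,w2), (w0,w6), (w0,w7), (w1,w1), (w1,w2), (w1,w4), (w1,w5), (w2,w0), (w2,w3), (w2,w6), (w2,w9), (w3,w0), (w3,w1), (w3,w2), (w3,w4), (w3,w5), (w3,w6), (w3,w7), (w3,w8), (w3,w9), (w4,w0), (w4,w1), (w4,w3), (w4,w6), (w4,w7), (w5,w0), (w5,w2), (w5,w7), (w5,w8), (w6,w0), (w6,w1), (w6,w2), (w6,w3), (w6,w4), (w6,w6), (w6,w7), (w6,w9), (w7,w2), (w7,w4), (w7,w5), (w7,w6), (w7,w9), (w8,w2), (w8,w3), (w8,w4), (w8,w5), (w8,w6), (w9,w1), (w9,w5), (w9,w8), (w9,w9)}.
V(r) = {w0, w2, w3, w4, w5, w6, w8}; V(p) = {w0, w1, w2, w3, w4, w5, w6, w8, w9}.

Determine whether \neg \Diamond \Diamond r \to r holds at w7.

Yes

At w7: \neg \Diamond \Diamond r is false, r is false, so \neg \Diamond \Diamond r \to r is true.
  At w7: \Diamond \Diamond r is true, so \neg \Diamond \Diamond r is false.
    At w7: \Diamond \Diamond r requires \Diamond r at some successor in {w2, w4, w5, w6, w9}.
      \Diamond r holds at w2, so \Diamond \Diamond r is true at w7.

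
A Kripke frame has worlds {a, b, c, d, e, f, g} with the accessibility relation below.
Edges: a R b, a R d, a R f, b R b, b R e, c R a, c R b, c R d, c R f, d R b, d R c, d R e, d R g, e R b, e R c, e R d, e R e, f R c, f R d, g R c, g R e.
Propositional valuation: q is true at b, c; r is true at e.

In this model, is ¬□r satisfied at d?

Recall that □ψ holds at a world iff ψ holds at every accessible world, and ◇ψ holds iff ψ holds at some accessible world.
At d: □r is false, so ¬□r is true.
  At d: □r requires r at every successor {b, c, e, g}.
    r fails at b, so □r is false at d.

Yes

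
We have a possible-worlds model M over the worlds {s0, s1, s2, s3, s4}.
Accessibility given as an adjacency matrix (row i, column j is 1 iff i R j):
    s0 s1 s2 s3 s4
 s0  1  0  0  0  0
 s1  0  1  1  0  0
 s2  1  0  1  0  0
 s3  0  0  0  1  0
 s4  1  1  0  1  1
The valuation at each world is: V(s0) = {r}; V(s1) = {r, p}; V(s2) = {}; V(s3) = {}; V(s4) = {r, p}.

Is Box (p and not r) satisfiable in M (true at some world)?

Recall that Box ψ holds at a world iff ψ holds at every accessible world, and Dia ψ holds iff ψ holds at some accessible world.
Let φ = Box (p and not r). Evaluate φ at each world:
  s0 (successors {s0}): φ is false.
  s1 (successors {s1, s2}): φ is false.
  s2 (successors {s0, s2}): φ is false.
  s3 (successors {s3}): φ is false.
  s4 (successors {s0, s1, s3, s4}): φ is false.
For instance, at s3:
  At s3: Box (p and not r) requires p and not r at every successor {s3}.
    p and not r fails at s3, so Box (p and not r) is false at s3.

No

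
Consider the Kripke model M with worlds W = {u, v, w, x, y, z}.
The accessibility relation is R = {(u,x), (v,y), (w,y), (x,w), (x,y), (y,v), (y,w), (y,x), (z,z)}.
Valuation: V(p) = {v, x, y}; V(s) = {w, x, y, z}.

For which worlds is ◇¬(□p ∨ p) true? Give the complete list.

Let φ = ◇¬(□p ∨ p). Evaluate φ at each world:
  u (successors {x}): φ is false.
  v (successors {y}): φ is false.
  w (successors {y}): φ is false.
  x (successors {w, y}): φ is false.
  y (successors {v, w, x}): φ is false.
  z (successors {z}): φ is true.
For instance, at v:
  At v: ◇¬(□p ∨ p) requires ¬(□p ∨ p) at some successor in {y}.
    At y: ¬(□p ∨ p) is false.
  So ◇¬(□p ∨ p) is false at v.
Satisfying worlds: {z}

z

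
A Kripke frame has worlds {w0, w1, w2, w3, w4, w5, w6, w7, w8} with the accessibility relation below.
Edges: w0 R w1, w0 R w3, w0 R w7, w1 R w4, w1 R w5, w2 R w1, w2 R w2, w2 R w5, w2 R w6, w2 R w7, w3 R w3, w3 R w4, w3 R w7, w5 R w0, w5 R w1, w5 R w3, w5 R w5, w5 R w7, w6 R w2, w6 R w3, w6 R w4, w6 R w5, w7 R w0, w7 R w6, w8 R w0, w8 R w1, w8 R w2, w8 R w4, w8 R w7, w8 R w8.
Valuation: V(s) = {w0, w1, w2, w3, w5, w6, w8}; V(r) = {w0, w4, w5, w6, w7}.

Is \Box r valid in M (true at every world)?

Recall that \Box ψ holds at a world iff ψ holds at every accessible world, and \Diamond ψ holds iff ψ holds at some accessible world.
Let φ = \Box r. Evaluate φ at each world:
  w0 (successors {w1, w3, w7}): φ is false.
  w1 (successors {w4, w5}): φ is true.
  w2 (successors {w1, w2, w5, w6, w7}): φ is false.
  w3 (successors {w3, w4, w7}): φ is false.
  w4 (successors ∅): φ is true.
  w5 (successors {w0, w1, w3, w5, w7}): φ is false.
  w6 (successors {w2, w3, w4, w5}): φ is false.
  w7 (successors {w0, w6}): φ is true.
  w8 (successors {w0, w1, w2, w4, w7, w8}): φ is false.
Detail at w0 (counterexample):
  At w0: \Box r requires r at every successor {w1, w3, w7}.
    r fails at w1, so \Box r is false at w0.

No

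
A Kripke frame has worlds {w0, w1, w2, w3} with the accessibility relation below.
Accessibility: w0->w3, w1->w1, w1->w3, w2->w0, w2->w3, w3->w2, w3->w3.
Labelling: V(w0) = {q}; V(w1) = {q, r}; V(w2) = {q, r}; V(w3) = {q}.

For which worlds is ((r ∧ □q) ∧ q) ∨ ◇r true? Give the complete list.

Let φ = ((r ∧ □q) ∧ q) ∨ ◇r. Evaluate φ at each world:
  w0 (successors {w3}): φ is false.
  w1 (successors {w1, w3}): φ is true.
  w2 (successors {w0, w3}): φ is true.
  w3 (successors {w2, w3}): φ is true.
For instance, at w2:
  At w2: (r ∧ □q) ∧ q is true, ◇r is false, so ((r ∧ □q) ∧ q) ∨ ◇r is true.
    At w2: r ∧ □q is true, q is true, so (r ∧ □q) ∧ q is true.
      At w2: r is true, □q is true, so r ∧ □q is true.
    At w2: ◇r requires r at some successor in {w0, w3}.
      At w0: r is false.
      At w3: r is false.
    So ◇r is false at w2.
Satisfying worlds: {w1, w2, w3}

w1, w2, w3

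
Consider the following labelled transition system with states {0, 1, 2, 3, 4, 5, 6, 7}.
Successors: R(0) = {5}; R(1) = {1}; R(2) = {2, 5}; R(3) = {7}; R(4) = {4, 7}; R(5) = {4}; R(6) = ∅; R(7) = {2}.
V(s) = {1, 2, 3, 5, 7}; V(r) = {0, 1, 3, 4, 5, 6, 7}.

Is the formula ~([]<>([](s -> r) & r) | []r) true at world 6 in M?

At 6: []<>([](s -> r) & r) | []r is true, so ~([]<>([](s -> r) & r) | []r) is false.
  At 6: []<>([](s -> r) & r) is true, []r is true, so []<>([](s -> r) & r) | []r is true.
    At 6: no accessible worlds, so []<>([](s -> r) & r) holds vacuously.
    At 6: no accessible worlds, so []r holds vacuously.

No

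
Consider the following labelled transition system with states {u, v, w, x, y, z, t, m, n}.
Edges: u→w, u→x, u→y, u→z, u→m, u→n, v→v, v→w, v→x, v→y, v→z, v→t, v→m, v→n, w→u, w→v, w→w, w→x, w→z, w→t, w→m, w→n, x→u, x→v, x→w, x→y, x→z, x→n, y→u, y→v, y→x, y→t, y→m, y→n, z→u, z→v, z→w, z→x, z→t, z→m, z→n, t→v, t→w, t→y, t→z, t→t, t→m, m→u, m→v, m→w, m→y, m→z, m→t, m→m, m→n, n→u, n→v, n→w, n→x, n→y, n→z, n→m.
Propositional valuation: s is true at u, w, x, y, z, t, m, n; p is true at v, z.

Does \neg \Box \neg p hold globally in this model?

Let φ = \neg \Box \neg p. Evaluate φ at each world:
  u (successors {w, x, y, z, m, n}): φ is true.
  v (successors {v, w, x, y, z, t, m, n}): φ is true.
  w (successors {u, v, w, x, z, t, m, n}): φ is true.
  x (successors {u, v, w, y, z, n}): φ is true.
  y (successors {u, v, x, t, m, n}): φ is true.
  z (successors {u, v, w, x, t, m, n}): φ is true.
  t (successors {v, w, y, z, t, m}): φ is true.
  m (successors {u, v, w, y, z, t, m, n}): φ is true.
  n (successors {u, v, w, x, y, z, m}): φ is true.
For instance, at w:
  At w: \Box \neg p is false, so \neg \Box \neg p is true.
    At w: \Box \neg p requires \neg p at every successor {u, v, w, x, z, t, m, n}.
      \neg p fails at v, so \Box \neg p is false at w.

Yes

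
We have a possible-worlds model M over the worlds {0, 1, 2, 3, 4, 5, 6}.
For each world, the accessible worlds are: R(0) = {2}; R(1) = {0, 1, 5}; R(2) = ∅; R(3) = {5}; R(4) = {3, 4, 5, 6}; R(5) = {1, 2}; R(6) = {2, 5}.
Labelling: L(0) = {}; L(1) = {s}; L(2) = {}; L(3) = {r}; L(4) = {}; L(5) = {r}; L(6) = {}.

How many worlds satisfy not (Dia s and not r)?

Recall that Dia ψ holds at a world iff ψ holds at some accessible world.
Let φ = not (Dia s and not r). Evaluate φ at each world:
  0 (successors {2}): φ is true.
  1 (successors {0, 1, 5}): φ is false.
  2 (successors ∅): φ is true.
  3 (successors {5}): φ is true.
  4 (successors {3, 4, 5, 6}): φ is true.
  5 (successors {1, 2}): φ is true.
  6 (successors {2, 5}): φ is true.
For instance, at 5:
  At 5: Dia s and not r is false, so not (Dia s and not r) is true.
    At 5: Dia s is true, not r is false, so Dia s and not r is false.
      At 5: Dia s requires s at some successor in {1, 2}.
        s holds at 1, so Dia s is true at 5.
Satisfying worlds: {0, 2, 3, 4, 5, 6}

6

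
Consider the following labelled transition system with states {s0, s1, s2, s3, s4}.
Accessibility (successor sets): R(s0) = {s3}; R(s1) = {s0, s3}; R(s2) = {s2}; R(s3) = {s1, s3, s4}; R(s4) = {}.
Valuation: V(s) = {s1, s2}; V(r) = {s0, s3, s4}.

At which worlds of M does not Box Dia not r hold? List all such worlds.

Let φ = not Box Dia not r. Evaluate φ at each world:
  s0 (successors {s3}): φ is false.
  s1 (successors {s0, s3}): φ is true.
  s2 (successors {s2}): φ is false.
  s3 (successors {s1, s3, s4}): φ is true.
  s4 (successors ∅): φ is false.
For instance, at s1:
  At s1: Box Dia not r is false, so not Box Dia not r is true.
    At s1: Box Dia not r requires Dia not r at every successor {s0, s3}.
      Dia not r fails at s0, so Box Dia not r is false at s1.
Satisfying worlds: {s1, s3}

s1, s3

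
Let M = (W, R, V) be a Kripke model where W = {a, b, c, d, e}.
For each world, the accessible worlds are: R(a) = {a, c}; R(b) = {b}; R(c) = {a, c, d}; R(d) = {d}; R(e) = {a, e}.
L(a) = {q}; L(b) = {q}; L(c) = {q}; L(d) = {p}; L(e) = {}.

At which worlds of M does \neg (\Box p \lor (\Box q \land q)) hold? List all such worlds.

c, e

Let φ = \neg (\Box p \lor (\Box q \land q)). Evaluate φ at each world:
  a (successors {a, c}): φ is false.
  b (successors {b}): φ is false.
  c (successors {a, c, d}): φ is true.
  d (successors {d}): φ is false.
  e (successors {a, e}): φ is true.
For instance, at a:
  At a: \Box p \lor (\Box q \land q) is true, so \neg (\Box p \lor (\Box q \land q)) is false.
    At a: \Box p is false, \Box q \land q is true, so \Box p \lor (\Box q \land q) is true.
      At a: \Box p requires p at every successor {a, c}.
        p fails at a, so \Box p is false at a.
      At a: \Box q is true, q is true, so \Box q \land q is true.
Satisfying worlds: {c, e}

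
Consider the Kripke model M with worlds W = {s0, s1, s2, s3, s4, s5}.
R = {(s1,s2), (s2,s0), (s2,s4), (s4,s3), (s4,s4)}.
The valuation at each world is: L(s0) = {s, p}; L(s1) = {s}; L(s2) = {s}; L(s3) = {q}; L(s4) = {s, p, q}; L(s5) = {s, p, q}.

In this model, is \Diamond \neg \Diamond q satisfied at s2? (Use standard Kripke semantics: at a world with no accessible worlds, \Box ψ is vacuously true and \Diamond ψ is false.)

Recall that \Diamond ψ holds at a world iff ψ holds at some accessible world.
At s2: \Diamond \neg \Diamond q requires \neg \Diamond q at some successor in {s0, s4}.
  \neg \Diamond q holds at s0, so \Diamond \neg \Diamond q is true at s2.
    At s0: \Diamond q is false, so \neg \Diamond q is true.
      At s0: no accessible worlds, so \Diamond q is false.

Yes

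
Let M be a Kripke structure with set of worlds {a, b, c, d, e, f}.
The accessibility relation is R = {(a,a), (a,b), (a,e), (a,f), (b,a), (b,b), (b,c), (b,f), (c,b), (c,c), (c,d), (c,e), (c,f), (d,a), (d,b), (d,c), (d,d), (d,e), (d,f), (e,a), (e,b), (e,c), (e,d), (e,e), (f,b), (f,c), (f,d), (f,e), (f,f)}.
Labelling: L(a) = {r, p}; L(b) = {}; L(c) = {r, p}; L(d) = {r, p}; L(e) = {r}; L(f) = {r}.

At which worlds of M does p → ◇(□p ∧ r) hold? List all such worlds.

b, e, f

Let φ = p → ◇(□p ∧ r). Evaluate φ at each world:
  a (successors {a, b, e, f}): φ is false.
  b (successors {a, b, c, f}): φ is true.
  c (successors {b, c, d, e, f}): φ is false.
  d (successors {a, b, c, d, e, f}): φ is false.
  e (successors {a, b, c, d, e}): φ is true.
  f (successors {b, c, d, e, f}): φ is true.
For instance, at e:
  At e: p is false, ◇(□p ∧ r) is false, so p → ◇(□p ∧ r) is true.
    At e: ◇(□p ∧ r) requires □p ∧ r at some successor in {a, b, c, d, e}.
      At a: □p ∧ r is false.
      At b: □p ∧ r is false.
      At c: □p ∧ r is false.
      At d: □p ∧ r is false.
      At e: □p ∧ r is false.
    So ◇(□p ∧ r) is false at e.
Satisfying worlds: {b, e, f}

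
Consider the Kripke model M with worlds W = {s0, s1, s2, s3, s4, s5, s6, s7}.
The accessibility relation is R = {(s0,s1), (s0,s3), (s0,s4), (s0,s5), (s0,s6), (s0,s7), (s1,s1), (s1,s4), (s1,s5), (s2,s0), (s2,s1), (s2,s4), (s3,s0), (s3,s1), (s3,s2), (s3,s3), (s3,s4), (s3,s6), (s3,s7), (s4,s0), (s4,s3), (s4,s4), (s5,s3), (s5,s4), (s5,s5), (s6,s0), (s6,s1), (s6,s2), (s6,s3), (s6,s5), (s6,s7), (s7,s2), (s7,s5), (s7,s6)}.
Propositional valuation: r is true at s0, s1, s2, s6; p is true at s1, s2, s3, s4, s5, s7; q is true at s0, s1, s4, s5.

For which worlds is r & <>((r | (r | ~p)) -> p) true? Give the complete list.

Let φ = r & <>((r | (r | ~p)) -> p). Evaluate φ at each world:
  s0 (successors {s1, s3, s4, s5, s6, s7}): φ is true.
  s1 (successors {s1, s4, s5}): φ is true.
  s2 (successors {s0, s1, s4}): φ is true.
  s3 (successors {s0, s1, s2, s3, s4, s6, s7}): φ is false.
  s4 (successors {s0, s3, s4}): φ is false.
  s5 (successors {s3, s4, s5}): φ is false.
  s6 (successors {s0, s1, s2, s3, s5, s7}): φ is true.
  s7 (successors {s2, s5, s6}): φ is false.
For instance, at s1:
  At s1: r is true, <>((r | (r | ~p)) -> p) is true, so r & <>((r | (r | ~p)) -> p) is true.
    At s1: <>((r | (r | ~p)) -> p) requires (r | (r | ~p)) -> p at some successor in {s1, s4, s5}.
      (r | (r | ~p)) -> p holds at s1, so <>((r | (r | ~p)) -> p) is true at s1.
Satisfying worlds: {s0, s1, s2, s6}

s0, s1, s2, s6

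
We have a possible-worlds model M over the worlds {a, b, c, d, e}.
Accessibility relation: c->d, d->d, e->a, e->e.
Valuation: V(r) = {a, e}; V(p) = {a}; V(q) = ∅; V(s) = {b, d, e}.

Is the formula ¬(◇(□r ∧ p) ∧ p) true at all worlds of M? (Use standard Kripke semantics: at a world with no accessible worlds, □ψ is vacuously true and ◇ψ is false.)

Let φ = ¬(◇(□r ∧ p) ∧ p). Evaluate φ at each world:
  a (successors ∅): φ is true.
  b (successors ∅): φ is true.
  c (successors {d}): φ is true.
  d (successors {d}): φ is true.
  e (successors {a, e}): φ is true.
For instance, at e:
  At e: ◇(□r ∧ p) ∧ p is false, so ¬(◇(□r ∧ p) ∧ p) is true.
    At e: ◇(□r ∧ p) is true, p is false, so ◇(□r ∧ p) ∧ p is false.
      At e: ◇(□r ∧ p) requires □r ∧ p at some successor in {a, e}.
        □r ∧ p holds at a, so ◇(□r ∧ p) is true at e.

Yes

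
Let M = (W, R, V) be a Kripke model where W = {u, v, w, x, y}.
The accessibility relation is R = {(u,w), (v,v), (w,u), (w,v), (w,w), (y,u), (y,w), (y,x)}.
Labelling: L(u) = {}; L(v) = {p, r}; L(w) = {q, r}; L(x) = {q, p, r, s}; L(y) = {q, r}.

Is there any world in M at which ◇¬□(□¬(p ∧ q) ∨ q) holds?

Let φ = ◇¬□(□¬(p ∧ q) ∨ q). Evaluate φ at each world:
  u (successors {w}): φ is false.
  v (successors {v}): φ is false.
  w (successors {u, v, w}): φ is false.
  x (successors ∅): φ is false.
  y (successors {u, w, x}): φ is false.
For instance, at u:
  At u: ◇¬□(□¬(p ∧ q) ∨ q) requires ¬□(□¬(p ∧ q) ∨ q) at some successor in {w}.
    At w: ¬□(□¬(p ∧ q) ∨ q) is false.
  So ◇¬□(□¬(p ∧ q) ∨ q) is false at u.

No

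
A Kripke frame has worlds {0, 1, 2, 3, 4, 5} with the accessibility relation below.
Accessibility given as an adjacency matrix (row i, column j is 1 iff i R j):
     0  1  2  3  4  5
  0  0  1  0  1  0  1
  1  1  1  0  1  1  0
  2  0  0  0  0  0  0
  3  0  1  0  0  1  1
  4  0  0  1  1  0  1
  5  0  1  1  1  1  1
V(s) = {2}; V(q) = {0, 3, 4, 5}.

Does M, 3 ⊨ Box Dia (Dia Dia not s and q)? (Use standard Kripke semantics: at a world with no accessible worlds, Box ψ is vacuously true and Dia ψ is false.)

Yes

At 3: Box Dia (Dia Dia not s and q) requires Dia (Dia Dia not s and q) at every successor {1, 4, 5}.
    At 1: Dia (Dia Dia not s and q) requires Dia Dia not s and q at some successor in {0, 1, 3, 4}.
      Dia Dia not s and q holds at 0, so Dia (Dia Dia not s and q) is true at 1.
    At 4: Dia (Dia Dia not s and q) requires Dia Dia not s and q at some successor in {2, 3, 5}.
      Dia Dia not s and q holds at 3, so Dia (Dia Dia not s and q) is true at 4.
    At 5: Dia (Dia Dia not s and q) requires Dia Dia not s and q at some successor in {1, 2, 3, 4, 5}.
      Dia Dia not s and q holds at 3, so Dia (Dia Dia not s and q) is true at 5.
So Box Dia (Dia Dia not s and q) is true at 3.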